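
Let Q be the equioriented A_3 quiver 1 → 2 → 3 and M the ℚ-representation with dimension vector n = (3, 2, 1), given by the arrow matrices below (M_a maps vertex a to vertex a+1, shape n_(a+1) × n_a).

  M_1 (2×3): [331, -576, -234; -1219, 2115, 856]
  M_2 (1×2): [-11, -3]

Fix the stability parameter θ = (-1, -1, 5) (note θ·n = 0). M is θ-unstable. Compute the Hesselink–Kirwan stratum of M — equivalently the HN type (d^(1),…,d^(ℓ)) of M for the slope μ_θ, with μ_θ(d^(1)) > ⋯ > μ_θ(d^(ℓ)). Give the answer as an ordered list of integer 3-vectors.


Barcode: M ≅ I[1,1], I[1,2], I[1,3]. HN layers by μ_θ (2 steps, strictly decreasing):
  μ^(1)=5; μ^(2)=-1

((0, 0, 1); (3, 2, 0))


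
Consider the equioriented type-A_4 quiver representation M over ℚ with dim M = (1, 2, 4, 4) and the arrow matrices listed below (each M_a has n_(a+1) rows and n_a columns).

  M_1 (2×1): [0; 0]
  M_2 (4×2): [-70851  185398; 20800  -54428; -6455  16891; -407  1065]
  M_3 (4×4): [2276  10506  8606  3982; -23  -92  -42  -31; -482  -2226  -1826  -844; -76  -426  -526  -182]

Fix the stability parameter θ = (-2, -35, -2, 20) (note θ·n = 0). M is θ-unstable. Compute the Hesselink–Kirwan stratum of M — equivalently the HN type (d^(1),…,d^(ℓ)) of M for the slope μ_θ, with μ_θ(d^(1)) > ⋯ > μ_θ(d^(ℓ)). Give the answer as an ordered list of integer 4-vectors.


Via rank(M_{q-1}∘⋯∘M_p): M ≅ I[1,1], I[2,3], I[2,4], I[3,3], I[3,4], I[4,4]^2.
μ_θ-semistable layers: μ^(1)=20; μ^(2)=-2; μ^(3)=-35

((0, 0, 0, 4); (1, 0, 4, 0); (0, 2, 0, 0))


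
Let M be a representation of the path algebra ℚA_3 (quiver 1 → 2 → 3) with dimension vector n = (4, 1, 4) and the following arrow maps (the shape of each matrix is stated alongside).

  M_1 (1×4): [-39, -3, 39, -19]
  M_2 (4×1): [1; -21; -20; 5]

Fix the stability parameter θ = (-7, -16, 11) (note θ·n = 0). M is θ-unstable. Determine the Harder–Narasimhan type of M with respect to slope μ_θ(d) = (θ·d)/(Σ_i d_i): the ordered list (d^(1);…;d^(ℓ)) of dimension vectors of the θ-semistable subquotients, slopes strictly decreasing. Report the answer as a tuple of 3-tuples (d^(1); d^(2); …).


Interval decomposition of M: I[1,1]^3, I[1,3], I[3,3]^3.
HN type (ℓ=3): μ^(1)=11; μ^(2)=-7; μ^(3)=-23/2

((0, 0, 4); (3, 0, 0); (1, 1, 0))


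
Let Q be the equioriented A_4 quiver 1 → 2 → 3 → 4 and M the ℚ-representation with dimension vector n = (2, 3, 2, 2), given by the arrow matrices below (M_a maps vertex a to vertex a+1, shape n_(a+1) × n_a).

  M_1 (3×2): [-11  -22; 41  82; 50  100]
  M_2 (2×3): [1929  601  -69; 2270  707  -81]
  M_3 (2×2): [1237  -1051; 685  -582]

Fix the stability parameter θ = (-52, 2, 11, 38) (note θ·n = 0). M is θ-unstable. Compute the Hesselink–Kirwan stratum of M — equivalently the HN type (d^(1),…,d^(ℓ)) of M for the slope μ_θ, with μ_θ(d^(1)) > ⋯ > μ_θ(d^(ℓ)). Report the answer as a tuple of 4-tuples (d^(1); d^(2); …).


Via rank(M_{q-1}∘⋯∘M_p): M ≅ I[1,1], I[1,4], I[2,2], I[2,4].
μ_θ-semistable layers: μ^(1)=38; μ^(2)=11; μ^(3)=2; μ^(4)=-52

((0, 0, 0, 2); (0, 0, 2, 0); (0, 3, 0, 0); (2, 0, 0, 0))


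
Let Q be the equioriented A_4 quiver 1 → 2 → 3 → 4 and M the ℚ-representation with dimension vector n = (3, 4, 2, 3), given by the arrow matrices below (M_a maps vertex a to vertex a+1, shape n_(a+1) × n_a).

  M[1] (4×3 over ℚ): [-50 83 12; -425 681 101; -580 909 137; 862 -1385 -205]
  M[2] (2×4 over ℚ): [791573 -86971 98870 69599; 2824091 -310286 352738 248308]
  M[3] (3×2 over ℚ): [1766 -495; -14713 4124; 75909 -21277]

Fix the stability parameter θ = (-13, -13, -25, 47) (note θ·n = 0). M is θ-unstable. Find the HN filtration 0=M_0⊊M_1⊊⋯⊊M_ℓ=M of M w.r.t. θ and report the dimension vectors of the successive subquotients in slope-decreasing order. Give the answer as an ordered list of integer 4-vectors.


Barcode: M ≅ I[1,2], I[1,4]^2, I[2,2], I[4,4]. HN layers by μ_θ (3 steps, strictly decreasing):
  μ^(1)=47; μ^(2)=-13; μ^(3)=-17

((0, 0, 0, 3); (1, 2, 0, 0); (2, 2, 2, 0))


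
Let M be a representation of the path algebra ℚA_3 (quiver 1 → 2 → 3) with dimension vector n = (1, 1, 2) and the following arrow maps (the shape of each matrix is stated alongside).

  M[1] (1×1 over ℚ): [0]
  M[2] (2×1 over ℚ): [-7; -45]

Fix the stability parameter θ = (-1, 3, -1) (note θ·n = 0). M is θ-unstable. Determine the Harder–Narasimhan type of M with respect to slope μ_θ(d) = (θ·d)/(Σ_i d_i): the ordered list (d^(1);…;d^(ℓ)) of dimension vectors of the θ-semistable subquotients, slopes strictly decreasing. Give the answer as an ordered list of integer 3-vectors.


Via rank(M_{q-1}∘⋯∘M_p): M ≅ I[1,1], I[2,3], I[3,3].
μ_θ-semistable layers: μ^(1)=1; μ^(2)=-1

((0, 1, 1); (1, 0, 1))


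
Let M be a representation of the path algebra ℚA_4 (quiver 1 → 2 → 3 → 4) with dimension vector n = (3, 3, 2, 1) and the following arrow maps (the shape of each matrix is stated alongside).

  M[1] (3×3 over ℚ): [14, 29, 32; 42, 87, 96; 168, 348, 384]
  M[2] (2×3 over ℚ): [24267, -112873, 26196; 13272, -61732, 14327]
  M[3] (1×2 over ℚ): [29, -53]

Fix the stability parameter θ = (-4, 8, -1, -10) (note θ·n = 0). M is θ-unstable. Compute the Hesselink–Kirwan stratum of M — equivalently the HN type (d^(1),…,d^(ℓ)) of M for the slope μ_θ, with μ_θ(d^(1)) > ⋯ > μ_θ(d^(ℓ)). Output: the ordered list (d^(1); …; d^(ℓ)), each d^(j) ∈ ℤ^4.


Barcode: M ≅ I[1,1]^2, I[1,2], I[2,3], I[2,4]. HN layers by μ_θ (4 steps, strictly decreasing):
  μ^(1)=8; μ^(2)=7/2; μ^(3)=-1; μ^(4)=-4

((0, 1, 0, 0); (0, 1, 1, 0); (0, 1, 1, 1); (3, 0, 0, 0))


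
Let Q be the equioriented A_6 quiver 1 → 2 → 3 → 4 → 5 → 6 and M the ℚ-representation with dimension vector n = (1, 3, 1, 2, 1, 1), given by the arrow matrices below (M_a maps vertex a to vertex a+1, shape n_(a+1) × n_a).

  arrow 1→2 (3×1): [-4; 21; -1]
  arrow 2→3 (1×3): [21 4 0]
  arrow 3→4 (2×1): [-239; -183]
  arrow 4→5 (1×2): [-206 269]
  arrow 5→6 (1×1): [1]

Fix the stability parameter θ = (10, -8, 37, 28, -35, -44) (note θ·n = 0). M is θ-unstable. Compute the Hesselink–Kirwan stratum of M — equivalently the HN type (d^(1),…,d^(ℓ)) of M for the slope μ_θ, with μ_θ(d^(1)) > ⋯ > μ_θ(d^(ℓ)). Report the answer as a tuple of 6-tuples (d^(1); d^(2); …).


Barcode: M ≅ I[1,2], I[2,2], I[2,6], I[4,4]. HN layers by μ_θ (4 steps, strictly decreasing):
  μ^(1)=28; μ^(2)=1; μ^(3)=-7/2; μ^(4)=-8

((0, 0, 0, 1, 0, 0); (1, 1, 0, 0, 0, 0); (0, 0, 1, 1, 1, 1); (0, 2, 0, 0, 0, 0))


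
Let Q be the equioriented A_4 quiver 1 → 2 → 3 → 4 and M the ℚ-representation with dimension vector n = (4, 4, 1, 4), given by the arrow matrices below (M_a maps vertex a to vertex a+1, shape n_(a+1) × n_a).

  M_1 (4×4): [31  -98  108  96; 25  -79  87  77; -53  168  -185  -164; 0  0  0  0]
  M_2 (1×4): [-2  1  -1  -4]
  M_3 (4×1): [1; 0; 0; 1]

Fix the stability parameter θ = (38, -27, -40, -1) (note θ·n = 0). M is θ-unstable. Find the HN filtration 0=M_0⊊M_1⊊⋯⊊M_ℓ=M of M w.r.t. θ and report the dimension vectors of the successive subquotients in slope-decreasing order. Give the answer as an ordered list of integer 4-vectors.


Via rank(M_{q-1}∘⋯∘M_p): M ≅ I[1,1], I[1,2]^2, I[1,4], I[2,2], I[4,4]^3.
μ_θ-semistable layers: μ^(1)=38; μ^(2)=11/2; μ^(3)=-1; μ^(4)=-29/3; μ^(5)=-27

((1, 0, 0, 0); (2, 2, 0, 0); (0, 0, 0, 4); (1, 1, 1, 0); (0, 1, 0, 0))


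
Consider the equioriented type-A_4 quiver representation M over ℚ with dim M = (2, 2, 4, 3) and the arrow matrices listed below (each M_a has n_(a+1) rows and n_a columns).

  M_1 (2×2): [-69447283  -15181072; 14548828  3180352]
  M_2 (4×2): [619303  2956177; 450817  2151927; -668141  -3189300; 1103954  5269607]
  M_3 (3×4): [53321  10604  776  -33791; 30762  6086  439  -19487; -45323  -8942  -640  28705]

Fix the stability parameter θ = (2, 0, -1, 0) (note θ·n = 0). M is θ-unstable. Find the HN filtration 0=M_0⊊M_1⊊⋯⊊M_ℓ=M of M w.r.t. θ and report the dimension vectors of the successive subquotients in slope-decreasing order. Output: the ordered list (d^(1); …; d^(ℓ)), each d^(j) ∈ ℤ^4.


Interval decomposition of M: I[1,1], I[1,4], I[2,4], I[3,3], I[3,4].
HN type (ℓ=5): μ^(1)=2; μ^(2)=1/4; μ^(3)=0; μ^(4)=-1/2; μ^(5)=-1

((1, 0, 0, 0); (1, 1, 1, 1); (0, 0, 0, 2); (0, 1, 1, 0); (0, 0, 2, 0))


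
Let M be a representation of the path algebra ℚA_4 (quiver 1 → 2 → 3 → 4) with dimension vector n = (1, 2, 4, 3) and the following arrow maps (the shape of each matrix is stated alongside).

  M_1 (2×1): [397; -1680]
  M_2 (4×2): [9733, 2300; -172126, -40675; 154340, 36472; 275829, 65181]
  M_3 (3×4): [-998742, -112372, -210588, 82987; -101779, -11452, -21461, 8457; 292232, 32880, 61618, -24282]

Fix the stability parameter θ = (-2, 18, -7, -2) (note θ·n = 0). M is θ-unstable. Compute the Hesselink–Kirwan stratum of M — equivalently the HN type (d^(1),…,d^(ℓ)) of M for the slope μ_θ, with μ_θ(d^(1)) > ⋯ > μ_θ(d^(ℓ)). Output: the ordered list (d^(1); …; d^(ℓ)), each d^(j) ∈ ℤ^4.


Via rank(M_{q-1}∘⋯∘M_p): M ≅ I[1,4], I[2,4], I[3,3], I[3,4].
μ_θ-semistable layers: μ^(1)=3; μ^(2)=-2; μ^(3)=-7

((0, 2, 2, 2); (1, 0, 0, 1); (0, 0, 2, 0))


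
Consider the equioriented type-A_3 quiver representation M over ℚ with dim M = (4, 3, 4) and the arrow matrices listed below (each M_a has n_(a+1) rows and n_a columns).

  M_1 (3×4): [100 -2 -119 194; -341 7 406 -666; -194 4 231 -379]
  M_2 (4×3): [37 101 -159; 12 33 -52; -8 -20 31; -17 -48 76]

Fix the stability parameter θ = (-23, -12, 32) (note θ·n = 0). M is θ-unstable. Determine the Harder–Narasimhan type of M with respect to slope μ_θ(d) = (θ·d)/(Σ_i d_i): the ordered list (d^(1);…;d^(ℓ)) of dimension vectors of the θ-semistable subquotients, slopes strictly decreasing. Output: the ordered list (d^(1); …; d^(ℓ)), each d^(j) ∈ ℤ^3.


Barcode: M ≅ I[1,1], I[1,3]^3, I[3,3]. HN layers by μ_θ (3 steps, strictly decreasing):
  μ^(1)=32; μ^(2)=-12; μ^(3)=-23

((0, 0, 4); (0, 3, 0); (4, 0, 0))


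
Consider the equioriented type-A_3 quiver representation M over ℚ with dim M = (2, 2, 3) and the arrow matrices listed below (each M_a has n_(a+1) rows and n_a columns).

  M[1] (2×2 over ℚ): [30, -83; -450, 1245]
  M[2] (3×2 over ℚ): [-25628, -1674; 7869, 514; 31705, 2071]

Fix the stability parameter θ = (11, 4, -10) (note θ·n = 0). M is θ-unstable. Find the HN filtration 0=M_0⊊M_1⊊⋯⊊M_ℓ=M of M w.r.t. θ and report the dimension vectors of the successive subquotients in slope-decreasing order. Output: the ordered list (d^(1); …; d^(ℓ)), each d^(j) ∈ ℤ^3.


Interval decomposition of M: I[1,1], I[1,3], I[2,3], I[3,3].
HN type (ℓ=4): μ^(1)=11; μ^(2)=5/3; μ^(3)=-3; μ^(4)=-10

((1, 0, 0); (1, 1, 1); (0, 1, 1); (0, 0, 1))


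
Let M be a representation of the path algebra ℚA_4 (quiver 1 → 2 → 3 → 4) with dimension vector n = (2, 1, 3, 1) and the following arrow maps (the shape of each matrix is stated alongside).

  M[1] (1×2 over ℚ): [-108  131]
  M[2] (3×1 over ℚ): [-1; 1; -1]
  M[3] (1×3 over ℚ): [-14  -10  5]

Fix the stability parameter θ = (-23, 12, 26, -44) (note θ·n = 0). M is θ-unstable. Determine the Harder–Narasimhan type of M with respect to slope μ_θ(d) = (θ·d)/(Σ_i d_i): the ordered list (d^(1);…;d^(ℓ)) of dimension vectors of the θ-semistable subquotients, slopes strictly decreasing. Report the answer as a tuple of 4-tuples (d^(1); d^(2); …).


Barcode: M ≅ I[1,1], I[1,4], I[3,3]^2. HN layers by μ_θ (3 steps, strictly decreasing):
  μ^(1)=26; μ^(2)=-2; μ^(3)=-23

((0, 0, 2, 0); (0, 1, 1, 1); (2, 0, 0, 0))


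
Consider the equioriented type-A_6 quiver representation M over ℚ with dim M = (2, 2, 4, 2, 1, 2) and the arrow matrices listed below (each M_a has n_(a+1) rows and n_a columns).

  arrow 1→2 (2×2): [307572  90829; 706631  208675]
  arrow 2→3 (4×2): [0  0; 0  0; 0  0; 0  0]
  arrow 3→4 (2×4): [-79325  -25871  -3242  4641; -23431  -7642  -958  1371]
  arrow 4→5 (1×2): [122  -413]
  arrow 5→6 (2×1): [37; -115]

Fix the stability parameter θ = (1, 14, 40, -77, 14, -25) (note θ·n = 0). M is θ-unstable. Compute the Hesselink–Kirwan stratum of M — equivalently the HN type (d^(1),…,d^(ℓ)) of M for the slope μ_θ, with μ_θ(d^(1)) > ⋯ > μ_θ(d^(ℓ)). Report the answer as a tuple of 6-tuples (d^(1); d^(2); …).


Barcode: M ≅ I[1,2]^2, I[3,3]^2, I[3,4], I[3,6], I[6,6]. HN layers by μ_θ (6 steps, strictly decreasing):
  μ^(1)=40; μ^(2)=14; μ^(3)=1; μ^(4)=-11/2; μ^(5)=-37/2; μ^(6)=-25

((0, 0, 2, 0, 0, 0); (0, 2, 0, 0, 0, 0); (2, 0, 0, 0, 0, 0); (0, 0, 0, 0, 1, 1); (0, 0, 2, 2, 0, 0); (0, 0, 0, 0, 0, 1))


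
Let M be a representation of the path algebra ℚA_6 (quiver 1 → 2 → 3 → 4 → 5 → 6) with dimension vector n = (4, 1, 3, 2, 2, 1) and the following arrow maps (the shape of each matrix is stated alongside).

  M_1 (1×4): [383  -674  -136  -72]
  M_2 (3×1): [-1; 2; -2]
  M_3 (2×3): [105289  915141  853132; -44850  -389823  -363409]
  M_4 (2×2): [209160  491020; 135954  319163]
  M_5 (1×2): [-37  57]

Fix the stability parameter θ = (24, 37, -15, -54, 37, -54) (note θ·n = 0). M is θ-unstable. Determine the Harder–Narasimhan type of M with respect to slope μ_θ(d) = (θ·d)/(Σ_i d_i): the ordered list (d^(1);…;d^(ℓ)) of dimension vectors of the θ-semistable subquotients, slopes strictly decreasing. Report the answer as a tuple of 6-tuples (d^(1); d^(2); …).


Interval decomposition of M: I[1,1]^3, I[1,6], I[3,3], I[3,4], I[5,5].
HN type (ℓ=5): μ^(1)=37; μ^(2)=24; μ^(3)=-25/6; μ^(4)=-15; μ^(5)=-69/2

((0, 0, 0, 0, 1, 0); (3, 0, 0, 0, 0, 0); (1, 1, 1, 1, 1, 1); (0, 0, 1, 0, 0, 0); (0, 0, 1, 1, 0, 0))


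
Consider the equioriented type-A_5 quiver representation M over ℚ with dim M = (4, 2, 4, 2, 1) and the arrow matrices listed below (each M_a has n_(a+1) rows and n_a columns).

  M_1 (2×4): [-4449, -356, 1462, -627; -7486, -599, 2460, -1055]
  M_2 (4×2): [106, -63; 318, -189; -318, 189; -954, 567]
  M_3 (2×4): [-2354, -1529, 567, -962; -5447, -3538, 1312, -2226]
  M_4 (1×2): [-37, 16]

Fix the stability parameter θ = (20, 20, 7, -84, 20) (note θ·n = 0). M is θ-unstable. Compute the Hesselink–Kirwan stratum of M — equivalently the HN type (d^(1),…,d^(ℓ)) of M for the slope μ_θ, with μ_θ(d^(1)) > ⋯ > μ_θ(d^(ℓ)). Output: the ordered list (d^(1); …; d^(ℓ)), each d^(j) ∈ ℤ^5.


Interval decomposition of M: I[1,1]^2, I[1,2], I[1,4], I[3,3]^2, I[3,5].
HN type (ℓ=4): μ^(1)=20; μ^(2)=7; μ^(3)=-37/4; μ^(4)=-77/2

((3, 1, 0, 0, 1); (0, 0, 2, 0, 0); (1, 1, 1, 1, 0); (0, 0, 1, 1, 0))


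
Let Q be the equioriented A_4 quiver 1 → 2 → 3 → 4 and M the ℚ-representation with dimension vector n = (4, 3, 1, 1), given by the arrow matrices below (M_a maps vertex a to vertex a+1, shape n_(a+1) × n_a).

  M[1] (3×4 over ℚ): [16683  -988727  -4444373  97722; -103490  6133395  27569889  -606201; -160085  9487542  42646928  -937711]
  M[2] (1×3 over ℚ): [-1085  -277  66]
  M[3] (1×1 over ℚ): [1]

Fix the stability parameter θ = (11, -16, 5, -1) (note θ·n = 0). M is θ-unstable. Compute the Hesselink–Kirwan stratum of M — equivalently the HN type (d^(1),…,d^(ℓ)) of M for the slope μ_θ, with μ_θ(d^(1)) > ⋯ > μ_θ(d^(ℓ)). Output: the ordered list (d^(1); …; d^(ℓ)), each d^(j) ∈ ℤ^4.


Interval decomposition of M: I[1,1], I[1,2]^2, I[1,4].
HN type (ℓ=3): μ^(1)=11; μ^(2)=2; μ^(3)=-5/2

((1, 0, 0, 0); (0, 0, 1, 1); (3, 3, 0, 0))


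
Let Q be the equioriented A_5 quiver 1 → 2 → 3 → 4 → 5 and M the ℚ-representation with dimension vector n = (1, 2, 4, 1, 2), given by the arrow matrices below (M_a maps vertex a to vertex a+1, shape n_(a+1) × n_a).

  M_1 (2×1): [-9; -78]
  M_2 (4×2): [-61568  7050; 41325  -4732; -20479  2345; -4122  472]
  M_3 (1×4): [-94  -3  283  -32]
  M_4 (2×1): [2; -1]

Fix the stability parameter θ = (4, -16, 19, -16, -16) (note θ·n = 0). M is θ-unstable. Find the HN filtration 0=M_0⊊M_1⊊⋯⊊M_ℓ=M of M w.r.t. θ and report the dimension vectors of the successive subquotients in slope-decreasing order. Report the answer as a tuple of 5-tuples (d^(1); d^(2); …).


Interval decomposition of M: I[1,5], I[2,3], I[3,3]^2, I[5,5].
HN type (ℓ=4): μ^(1)=19; μ^(2)=-13/3; μ^(3)=-6; μ^(4)=-16

((0, 0, 3, 0, 0); (0, 0, 1, 1, 1); (1, 1, 0, 0, 0); (0, 1, 0, 0, 1))


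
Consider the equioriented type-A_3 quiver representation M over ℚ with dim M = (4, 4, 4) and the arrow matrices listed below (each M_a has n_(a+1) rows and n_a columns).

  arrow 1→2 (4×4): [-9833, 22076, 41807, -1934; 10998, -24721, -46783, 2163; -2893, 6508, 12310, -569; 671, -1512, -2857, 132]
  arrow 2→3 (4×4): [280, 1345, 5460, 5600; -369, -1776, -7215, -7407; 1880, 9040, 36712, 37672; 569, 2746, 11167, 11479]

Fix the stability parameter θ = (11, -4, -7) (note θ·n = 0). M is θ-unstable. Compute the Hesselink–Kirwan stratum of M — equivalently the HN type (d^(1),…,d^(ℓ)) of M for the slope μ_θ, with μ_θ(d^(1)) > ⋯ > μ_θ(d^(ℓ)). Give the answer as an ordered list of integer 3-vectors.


Via rank(M_{q-1}∘⋯∘M_p): M ≅ I[1,2]^2, I[1,3]^2, I[3,3]^2.
μ_θ-semistable layers: μ^(1)=7/2; μ^(2)=0; μ^(3)=-7

((2, 2, 0); (2, 2, 2); (0, 0, 2))


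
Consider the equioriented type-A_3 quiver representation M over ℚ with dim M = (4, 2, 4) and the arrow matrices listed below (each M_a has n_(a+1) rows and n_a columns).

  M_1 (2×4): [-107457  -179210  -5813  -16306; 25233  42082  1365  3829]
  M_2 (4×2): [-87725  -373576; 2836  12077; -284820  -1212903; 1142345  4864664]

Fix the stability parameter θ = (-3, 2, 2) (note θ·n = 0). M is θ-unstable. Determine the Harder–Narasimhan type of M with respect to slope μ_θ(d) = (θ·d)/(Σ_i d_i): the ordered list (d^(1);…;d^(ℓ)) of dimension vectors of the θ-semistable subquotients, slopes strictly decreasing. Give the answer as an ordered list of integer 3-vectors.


Barcode: M ≅ I[1,1]^2, I[1,3]^2, I[3,3]^2. HN layers by μ_θ (2 steps, strictly decreasing):
  μ^(1)=2; μ^(2)=-3

((0, 2, 4); (4, 0, 0))


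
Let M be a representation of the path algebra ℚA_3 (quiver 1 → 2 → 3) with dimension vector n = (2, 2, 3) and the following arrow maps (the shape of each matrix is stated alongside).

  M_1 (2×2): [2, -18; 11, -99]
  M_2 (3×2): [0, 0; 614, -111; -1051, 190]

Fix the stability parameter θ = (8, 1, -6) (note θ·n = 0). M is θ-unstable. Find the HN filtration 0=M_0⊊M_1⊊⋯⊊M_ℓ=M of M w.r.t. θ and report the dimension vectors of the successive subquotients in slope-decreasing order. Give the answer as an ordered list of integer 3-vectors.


Via rank(M_{q-1}∘⋯∘M_p): M ≅ I[1,1], I[1,3], I[2,3], I[3,3].
μ_θ-semistable layers: μ^(1)=8; μ^(2)=1; μ^(3)=-5/2; μ^(4)=-6

((1, 0, 0); (1, 1, 1); (0, 1, 1); (0, 0, 1))


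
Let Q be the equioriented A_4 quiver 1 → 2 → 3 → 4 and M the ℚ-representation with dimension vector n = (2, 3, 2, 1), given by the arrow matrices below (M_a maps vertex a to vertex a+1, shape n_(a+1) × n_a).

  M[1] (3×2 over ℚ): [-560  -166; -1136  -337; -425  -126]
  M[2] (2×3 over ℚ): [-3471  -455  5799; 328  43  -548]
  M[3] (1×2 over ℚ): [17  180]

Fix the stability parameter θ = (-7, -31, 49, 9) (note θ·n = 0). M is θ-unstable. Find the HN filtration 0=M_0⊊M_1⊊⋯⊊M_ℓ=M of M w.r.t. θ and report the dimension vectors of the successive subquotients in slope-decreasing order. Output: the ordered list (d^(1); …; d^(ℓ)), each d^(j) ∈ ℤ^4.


Interval decomposition of M: I[1,3], I[1,4], I[2,2].
HN type (ℓ=4): μ^(1)=49; μ^(2)=29; μ^(3)=-19; μ^(4)=-31

((0, 0, 1, 0); (0, 0, 1, 1); (2, 2, 0, 0); (0, 1, 0, 0))


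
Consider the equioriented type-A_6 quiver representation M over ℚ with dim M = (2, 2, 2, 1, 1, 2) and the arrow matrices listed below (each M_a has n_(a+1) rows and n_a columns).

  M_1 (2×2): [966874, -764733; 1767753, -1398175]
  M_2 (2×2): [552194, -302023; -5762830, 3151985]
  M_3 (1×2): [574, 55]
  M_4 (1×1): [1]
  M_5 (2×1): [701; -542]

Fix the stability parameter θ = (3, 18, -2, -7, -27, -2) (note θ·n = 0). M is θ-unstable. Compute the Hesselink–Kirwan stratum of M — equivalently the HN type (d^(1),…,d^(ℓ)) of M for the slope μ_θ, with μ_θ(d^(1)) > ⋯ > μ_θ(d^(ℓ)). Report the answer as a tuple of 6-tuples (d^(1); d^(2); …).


Via rank(M_{q-1}∘⋯∘M_p): M ≅ I[1,2], I[1,6], I[3,3], I[6,6].
μ_θ-semistable layers: μ^(1)=18; μ^(2)=3; μ^(3)=-2; μ^(4)=-3

((0, 1, 0, 0, 0, 0); (1, 0, 0, 0, 0, 0); (0, 0, 1, 0, 0, 2); (1, 1, 1, 1, 1, 0))


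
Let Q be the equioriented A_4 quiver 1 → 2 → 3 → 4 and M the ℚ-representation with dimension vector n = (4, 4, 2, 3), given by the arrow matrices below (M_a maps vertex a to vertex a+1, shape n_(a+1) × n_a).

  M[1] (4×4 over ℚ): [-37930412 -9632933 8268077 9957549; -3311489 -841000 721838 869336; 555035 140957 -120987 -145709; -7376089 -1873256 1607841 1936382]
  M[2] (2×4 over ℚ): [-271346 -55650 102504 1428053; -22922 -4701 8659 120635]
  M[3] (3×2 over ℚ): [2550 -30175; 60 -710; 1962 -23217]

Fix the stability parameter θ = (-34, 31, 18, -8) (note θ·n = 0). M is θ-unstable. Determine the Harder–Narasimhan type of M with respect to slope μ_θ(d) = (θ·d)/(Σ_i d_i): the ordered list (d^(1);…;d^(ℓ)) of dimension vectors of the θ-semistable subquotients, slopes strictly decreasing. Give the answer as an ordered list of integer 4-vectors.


Barcode: M ≅ I[1,1], I[1,2], I[1,3], I[1,4], I[2,2], I[4,4]^2. HN layers by μ_θ (5 steps, strictly decreasing):
  μ^(1)=31; μ^(2)=49/2; μ^(3)=41/3; μ^(4)=-8; μ^(5)=-34

((0, 2, 0, 0); (0, 1, 1, 0); (0, 1, 1, 1); (0, 0, 0, 2); (4, 0, 0, 0))


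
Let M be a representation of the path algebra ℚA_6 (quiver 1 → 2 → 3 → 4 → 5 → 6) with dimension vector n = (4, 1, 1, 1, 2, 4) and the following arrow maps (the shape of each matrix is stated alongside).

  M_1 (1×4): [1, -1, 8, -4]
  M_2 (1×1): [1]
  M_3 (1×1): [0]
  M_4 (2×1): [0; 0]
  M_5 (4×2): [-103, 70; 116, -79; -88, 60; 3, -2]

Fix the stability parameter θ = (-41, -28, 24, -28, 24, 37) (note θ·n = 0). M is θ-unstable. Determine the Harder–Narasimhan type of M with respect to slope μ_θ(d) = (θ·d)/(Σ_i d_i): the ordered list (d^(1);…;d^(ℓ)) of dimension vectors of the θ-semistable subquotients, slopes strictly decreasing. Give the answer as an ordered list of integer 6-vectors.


Via rank(M_{q-1}∘⋯∘M_p): M ≅ I[1,1]^3, I[1,3], I[4,4], I[5,6]^2, I[6,6]^2.
μ_θ-semistable layers: μ^(1)=37; μ^(2)=24; μ^(3)=-28; μ^(4)=-41

((0, 0, 0, 0, 0, 4); (0, 0, 1, 0, 2, 0); (0, 1, 0, 1, 0, 0); (4, 0, 0, 0, 0, 0))


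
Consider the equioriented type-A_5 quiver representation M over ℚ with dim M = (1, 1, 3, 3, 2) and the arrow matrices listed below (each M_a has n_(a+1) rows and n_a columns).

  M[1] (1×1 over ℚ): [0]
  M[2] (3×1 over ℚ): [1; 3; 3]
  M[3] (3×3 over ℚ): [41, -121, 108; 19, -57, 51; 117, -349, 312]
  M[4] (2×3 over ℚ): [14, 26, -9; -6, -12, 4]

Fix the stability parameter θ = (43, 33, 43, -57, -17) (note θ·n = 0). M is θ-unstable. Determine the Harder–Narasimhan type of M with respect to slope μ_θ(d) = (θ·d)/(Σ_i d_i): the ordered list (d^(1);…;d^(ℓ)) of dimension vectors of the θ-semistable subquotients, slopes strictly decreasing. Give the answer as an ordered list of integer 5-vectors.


Barcode: M ≅ I[1,1], I[2,4], I[3,3], I[3,5], I[4,5]. HN layers by μ_θ (5 steps, strictly decreasing):
  μ^(1)=43; μ^(2)=19/3; μ^(3)=-31/3; μ^(4)=-17; μ^(5)=-57

((1, 0, 1, 0, 0); (0, 1, 1, 1, 0); (0, 0, 1, 1, 1); (0, 0, 0, 0, 1); (0, 0, 0, 1, 0))


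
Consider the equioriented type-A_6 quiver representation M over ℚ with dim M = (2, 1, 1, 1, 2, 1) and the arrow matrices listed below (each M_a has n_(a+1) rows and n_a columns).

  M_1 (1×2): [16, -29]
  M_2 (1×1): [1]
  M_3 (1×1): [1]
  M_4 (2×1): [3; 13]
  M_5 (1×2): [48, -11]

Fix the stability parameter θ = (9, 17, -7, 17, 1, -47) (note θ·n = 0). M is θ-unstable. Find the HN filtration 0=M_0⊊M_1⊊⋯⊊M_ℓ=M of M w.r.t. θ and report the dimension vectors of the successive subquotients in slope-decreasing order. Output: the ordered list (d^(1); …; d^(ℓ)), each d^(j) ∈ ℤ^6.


Via rank(M_{q-1}∘⋯∘M_p): M ≅ I[1,1], I[1,6], I[5,5].
μ_θ-semistable layers: μ^(1)=9; μ^(2)=1; μ^(3)=-5/3

((1, 0, 0, 0, 0, 0); (0, 0, 0, 0, 1, 0); (1, 1, 1, 1, 1, 1))


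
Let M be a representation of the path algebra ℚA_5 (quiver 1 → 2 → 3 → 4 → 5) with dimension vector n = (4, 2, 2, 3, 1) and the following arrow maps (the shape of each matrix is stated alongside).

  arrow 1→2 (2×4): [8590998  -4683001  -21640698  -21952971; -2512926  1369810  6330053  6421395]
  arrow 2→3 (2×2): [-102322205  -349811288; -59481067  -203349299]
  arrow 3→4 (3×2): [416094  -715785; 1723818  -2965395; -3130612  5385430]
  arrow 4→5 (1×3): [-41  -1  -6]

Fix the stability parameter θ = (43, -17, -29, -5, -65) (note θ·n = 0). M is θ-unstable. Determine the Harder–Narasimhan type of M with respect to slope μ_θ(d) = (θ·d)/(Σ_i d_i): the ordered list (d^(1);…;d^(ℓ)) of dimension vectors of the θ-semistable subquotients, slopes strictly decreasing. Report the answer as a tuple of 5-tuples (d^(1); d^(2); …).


Barcode: M ≅ I[1,1]^2, I[1,3], I[1,4], I[4,4], I[4,5]. HN layers by μ_θ (5 steps, strictly decreasing):
  μ^(1)=43; μ^(2)=-1; μ^(3)=-2; μ^(4)=-5; μ^(5)=-35

((2, 0, 0, 0, 0); (1, 1, 1, 0, 0); (1, 1, 1, 1, 0); (0, 0, 0, 1, 0); (0, 0, 0, 1, 1))


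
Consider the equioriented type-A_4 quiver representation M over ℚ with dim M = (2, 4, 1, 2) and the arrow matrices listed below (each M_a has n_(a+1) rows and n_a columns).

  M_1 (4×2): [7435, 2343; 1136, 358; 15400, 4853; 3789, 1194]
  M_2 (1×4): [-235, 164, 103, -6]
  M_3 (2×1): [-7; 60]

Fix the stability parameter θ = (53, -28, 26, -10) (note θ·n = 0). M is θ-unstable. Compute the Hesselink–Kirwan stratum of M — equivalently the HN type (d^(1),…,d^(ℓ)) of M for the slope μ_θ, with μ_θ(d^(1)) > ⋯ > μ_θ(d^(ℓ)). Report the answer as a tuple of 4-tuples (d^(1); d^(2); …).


Barcode: M ≅ I[1,2], I[1,4], I[2,2]^2, I[4,4]. HN layers by μ_θ (4 steps, strictly decreasing):
  μ^(1)=25/2; μ^(2)=41/4; μ^(3)=-10; μ^(4)=-28

((1, 1, 0, 0); (1, 1, 1, 1); (0, 0, 0, 1); (0, 2, 0, 0))


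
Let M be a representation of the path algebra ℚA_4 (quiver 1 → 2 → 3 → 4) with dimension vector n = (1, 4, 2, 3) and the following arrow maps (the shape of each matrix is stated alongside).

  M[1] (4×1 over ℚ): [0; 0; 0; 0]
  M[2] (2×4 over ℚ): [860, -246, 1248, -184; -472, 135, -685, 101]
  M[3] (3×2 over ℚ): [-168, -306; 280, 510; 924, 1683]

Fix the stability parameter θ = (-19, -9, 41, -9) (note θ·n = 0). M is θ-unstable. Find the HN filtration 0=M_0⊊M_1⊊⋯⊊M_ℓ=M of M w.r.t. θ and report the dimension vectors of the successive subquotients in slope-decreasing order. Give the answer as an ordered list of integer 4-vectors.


Interval decomposition of M: I[1,1], I[2,2]^2, I[2,3], I[2,4], I[4,4]^2.
HN type (ℓ=4): μ^(1)=41; μ^(2)=16; μ^(3)=-9; μ^(4)=-19

((0, 0, 1, 0); (0, 0, 1, 1); (0, 4, 0, 2); (1, 0, 0, 0))


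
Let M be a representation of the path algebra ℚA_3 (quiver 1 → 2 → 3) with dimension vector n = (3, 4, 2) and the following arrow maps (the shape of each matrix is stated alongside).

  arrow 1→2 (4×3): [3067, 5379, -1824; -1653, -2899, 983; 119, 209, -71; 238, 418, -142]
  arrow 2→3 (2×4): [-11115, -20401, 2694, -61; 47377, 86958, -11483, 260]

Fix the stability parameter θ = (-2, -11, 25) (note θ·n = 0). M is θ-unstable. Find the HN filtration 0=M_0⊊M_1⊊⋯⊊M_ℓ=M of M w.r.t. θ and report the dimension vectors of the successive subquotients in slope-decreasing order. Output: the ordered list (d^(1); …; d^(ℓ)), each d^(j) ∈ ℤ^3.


Via rank(M_{q-1}∘⋯∘M_p): M ≅ I[1,2], I[1,3]^2, I[2,2].
μ_θ-semistable layers: μ^(1)=25; μ^(2)=-13/2; μ^(3)=-11

((0, 0, 2); (3, 3, 0); (0, 1, 0))


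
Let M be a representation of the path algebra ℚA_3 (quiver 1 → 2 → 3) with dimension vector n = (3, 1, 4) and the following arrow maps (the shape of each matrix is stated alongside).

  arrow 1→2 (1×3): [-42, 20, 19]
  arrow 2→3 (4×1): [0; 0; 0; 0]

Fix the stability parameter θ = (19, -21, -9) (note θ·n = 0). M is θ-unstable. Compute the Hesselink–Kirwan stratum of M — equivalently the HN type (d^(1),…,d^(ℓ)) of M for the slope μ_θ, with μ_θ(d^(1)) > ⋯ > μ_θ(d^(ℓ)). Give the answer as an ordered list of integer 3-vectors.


Via rank(M_{q-1}∘⋯∘M_p): M ≅ I[1,1]^2, I[1,2], I[3,3]^4.
μ_θ-semistable layers: μ^(1)=19; μ^(2)=-1; μ^(3)=-9

((2, 0, 0); (1, 1, 0); (0, 0, 4))


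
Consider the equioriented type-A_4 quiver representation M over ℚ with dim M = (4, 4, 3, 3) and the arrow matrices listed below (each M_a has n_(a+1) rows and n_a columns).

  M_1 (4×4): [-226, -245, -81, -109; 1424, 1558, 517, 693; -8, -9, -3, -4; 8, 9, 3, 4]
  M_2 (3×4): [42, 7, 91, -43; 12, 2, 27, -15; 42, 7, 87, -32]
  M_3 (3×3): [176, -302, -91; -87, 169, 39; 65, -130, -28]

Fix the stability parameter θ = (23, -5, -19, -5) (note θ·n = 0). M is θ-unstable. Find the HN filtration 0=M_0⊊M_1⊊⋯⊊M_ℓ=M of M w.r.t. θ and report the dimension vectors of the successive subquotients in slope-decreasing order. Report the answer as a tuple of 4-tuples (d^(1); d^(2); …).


Via rank(M_{q-1}∘⋯∘M_p): M ≅ I[1,1], I[1,2], I[1,4]^2, I[2,4].
μ_θ-semistable layers: μ^(1)=23; μ^(2)=9; μ^(3)=-3/2; μ^(4)=-5; μ^(5)=-12

((1, 0, 0, 0); (1, 1, 0, 0); (2, 2, 2, 2); (0, 0, 0, 1); (0, 1, 1, 0))


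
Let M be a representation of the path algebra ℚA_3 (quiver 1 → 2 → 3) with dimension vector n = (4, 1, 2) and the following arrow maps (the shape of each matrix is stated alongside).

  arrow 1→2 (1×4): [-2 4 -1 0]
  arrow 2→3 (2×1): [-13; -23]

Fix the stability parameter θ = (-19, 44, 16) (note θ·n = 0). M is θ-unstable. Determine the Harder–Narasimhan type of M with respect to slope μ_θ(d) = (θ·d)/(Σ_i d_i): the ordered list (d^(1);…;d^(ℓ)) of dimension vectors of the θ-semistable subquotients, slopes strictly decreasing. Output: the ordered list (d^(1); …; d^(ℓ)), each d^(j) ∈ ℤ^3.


Interval decomposition of M: I[1,1]^3, I[1,3], I[3,3].
HN type (ℓ=3): μ^(1)=30; μ^(2)=16; μ^(3)=-19

((0, 1, 1); (0, 0, 1); (4, 0, 0))


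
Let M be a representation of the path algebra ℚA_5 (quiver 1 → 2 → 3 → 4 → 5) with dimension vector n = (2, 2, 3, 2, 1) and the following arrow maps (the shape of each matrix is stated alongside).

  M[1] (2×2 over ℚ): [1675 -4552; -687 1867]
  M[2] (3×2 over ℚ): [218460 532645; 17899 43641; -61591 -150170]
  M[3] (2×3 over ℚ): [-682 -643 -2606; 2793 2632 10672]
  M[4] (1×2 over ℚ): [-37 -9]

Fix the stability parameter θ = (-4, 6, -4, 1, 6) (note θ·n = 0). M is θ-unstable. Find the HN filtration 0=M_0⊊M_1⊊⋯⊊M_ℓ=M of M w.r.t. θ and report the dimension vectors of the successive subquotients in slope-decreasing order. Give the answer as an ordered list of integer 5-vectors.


Barcode: M ≅ I[1,4], I[1,5], I[3,3]. HN layers by μ_θ (3 steps, strictly decreasing):
  μ^(1)=6; μ^(2)=1; μ^(3)=-4

((0, 0, 0, 0, 1); (0, 2, 2, 2, 0); (2, 0, 1, 0, 0))


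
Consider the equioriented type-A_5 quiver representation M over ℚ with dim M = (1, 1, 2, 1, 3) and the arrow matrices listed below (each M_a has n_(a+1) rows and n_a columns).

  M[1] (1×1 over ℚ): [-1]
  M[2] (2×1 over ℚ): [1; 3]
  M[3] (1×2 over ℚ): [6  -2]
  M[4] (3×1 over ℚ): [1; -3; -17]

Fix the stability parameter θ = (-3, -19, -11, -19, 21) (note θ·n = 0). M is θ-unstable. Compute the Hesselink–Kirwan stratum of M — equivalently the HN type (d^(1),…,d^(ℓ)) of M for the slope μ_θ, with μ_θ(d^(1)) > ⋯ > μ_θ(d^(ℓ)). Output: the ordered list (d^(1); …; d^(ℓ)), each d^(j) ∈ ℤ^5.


Via rank(M_{q-1}∘⋯∘M_p): M ≅ I[1,3], I[3,5], I[5,5]^2.
μ_θ-semistable layers: μ^(1)=21; μ^(2)=-11; μ^(3)=-15

((0, 0, 0, 0, 3); (1, 1, 1, 0, 0); (0, 0, 1, 1, 0))


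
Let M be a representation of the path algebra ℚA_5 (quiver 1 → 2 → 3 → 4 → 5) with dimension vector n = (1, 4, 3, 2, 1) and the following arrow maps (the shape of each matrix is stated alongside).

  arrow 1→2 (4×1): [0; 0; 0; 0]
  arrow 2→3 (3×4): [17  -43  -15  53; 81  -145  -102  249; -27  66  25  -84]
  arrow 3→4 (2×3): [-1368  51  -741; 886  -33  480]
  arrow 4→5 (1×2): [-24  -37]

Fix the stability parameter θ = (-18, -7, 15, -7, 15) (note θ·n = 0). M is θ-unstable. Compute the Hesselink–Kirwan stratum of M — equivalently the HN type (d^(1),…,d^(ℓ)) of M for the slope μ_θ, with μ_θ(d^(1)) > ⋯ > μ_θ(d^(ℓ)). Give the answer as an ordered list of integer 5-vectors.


Interval decomposition of M: I[1,1], I[2,2], I[2,3], I[2,4], I[2,5].
HN type (ℓ=4): μ^(1)=15; μ^(2)=4; μ^(3)=-7; μ^(4)=-18

((0, 0, 1, 0, 1); (0, 0, 2, 2, 0); (0, 4, 0, 0, 0); (1, 0, 0, 0, 0))


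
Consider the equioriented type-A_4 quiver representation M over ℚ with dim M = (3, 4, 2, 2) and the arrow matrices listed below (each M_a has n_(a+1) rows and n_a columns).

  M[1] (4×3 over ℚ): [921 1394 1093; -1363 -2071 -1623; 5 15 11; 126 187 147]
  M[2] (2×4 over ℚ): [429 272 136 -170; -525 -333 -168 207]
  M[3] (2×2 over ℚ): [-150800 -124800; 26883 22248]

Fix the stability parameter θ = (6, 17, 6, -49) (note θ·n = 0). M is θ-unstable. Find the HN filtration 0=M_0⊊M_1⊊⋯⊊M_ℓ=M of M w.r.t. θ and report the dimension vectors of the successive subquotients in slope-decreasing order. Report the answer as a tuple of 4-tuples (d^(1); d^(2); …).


Via rank(M_{q-1}∘⋯∘M_p): M ≅ I[1,2], I[1,3], I[1,4], I[2,2], I[4,4].
μ_θ-semistable layers: μ^(1)=17; μ^(2)=23/2; μ^(3)=6; μ^(4)=-5; μ^(5)=-49

((0, 2, 0, 0); (0, 1, 1, 0); (2, 0, 0, 0); (1, 1, 1, 1); (0, 0, 0, 1))


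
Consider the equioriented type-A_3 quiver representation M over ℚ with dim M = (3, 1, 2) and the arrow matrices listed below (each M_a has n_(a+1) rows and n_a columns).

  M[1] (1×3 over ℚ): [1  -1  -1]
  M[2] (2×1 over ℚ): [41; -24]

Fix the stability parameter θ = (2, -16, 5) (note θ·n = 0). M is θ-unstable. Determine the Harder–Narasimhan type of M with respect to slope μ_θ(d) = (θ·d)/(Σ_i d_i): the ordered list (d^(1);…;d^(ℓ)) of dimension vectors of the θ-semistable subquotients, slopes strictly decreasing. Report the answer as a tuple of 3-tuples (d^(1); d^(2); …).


Via rank(M_{q-1}∘⋯∘M_p): M ≅ I[1,1]^2, I[1,3], I[3,3].
μ_θ-semistable layers: μ^(1)=5; μ^(2)=2; μ^(3)=-7

((0, 0, 2); (2, 0, 0); (1, 1, 0))


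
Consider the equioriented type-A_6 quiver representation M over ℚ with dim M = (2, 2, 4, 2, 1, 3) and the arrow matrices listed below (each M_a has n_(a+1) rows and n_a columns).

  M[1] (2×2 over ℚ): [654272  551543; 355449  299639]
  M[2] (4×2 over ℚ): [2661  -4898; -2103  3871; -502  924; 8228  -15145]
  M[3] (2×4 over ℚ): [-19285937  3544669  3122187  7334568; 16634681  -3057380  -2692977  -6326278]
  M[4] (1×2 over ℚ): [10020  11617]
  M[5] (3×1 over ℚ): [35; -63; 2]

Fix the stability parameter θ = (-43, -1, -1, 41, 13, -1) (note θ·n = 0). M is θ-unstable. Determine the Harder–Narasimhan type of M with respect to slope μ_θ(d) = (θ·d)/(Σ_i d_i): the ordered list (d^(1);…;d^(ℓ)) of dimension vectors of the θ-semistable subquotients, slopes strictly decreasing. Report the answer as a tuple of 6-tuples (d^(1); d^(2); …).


Barcode: M ≅ I[1,4], I[1,6], I[3,3]^2, I[6,6]^2. HN layers by μ_θ (4 steps, strictly decreasing):
  μ^(1)=41; μ^(2)=53/3; μ^(3)=-1; μ^(4)=-43

((0, 0, 0, 1, 0, 0); (0, 0, 0, 1, 1, 1); (0, 2, 4, 0, 0, 2); (2, 0, 0, 0, 0, 0))


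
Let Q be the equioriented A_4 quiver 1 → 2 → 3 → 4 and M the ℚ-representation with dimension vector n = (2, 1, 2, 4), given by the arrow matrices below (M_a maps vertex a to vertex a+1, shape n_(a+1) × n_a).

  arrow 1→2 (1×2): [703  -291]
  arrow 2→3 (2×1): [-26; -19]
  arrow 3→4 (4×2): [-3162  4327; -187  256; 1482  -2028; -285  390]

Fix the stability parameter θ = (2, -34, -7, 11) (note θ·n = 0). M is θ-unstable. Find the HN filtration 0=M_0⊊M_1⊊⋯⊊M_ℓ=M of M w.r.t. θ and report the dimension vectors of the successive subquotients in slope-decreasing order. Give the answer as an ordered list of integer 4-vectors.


Via rank(M_{q-1}∘⋯∘M_p): M ≅ I[1,1], I[1,4], I[3,4], I[4,4]^2.
μ_θ-semistable layers: μ^(1)=11; μ^(2)=2; μ^(3)=-7; μ^(4)=-16

((0, 0, 0, 4); (1, 0, 0, 0); (0, 0, 2, 0); (1, 1, 0, 0))


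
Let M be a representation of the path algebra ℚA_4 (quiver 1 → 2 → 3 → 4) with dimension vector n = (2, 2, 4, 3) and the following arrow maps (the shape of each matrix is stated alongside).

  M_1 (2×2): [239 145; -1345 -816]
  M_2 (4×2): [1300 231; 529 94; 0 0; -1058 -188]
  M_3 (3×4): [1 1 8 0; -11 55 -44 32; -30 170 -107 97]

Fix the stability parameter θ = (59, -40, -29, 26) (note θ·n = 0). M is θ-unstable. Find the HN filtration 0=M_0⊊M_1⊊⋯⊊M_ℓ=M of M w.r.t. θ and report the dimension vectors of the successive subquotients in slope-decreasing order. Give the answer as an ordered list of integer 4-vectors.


Interval decomposition of M: I[1,4]^2, I[3,3], I[3,4].
HN type (ℓ=3): μ^(1)=26; μ^(2)=-10/3; μ^(3)=-29

((0, 0, 0, 3); (2, 2, 2, 0); (0, 0, 2, 0))


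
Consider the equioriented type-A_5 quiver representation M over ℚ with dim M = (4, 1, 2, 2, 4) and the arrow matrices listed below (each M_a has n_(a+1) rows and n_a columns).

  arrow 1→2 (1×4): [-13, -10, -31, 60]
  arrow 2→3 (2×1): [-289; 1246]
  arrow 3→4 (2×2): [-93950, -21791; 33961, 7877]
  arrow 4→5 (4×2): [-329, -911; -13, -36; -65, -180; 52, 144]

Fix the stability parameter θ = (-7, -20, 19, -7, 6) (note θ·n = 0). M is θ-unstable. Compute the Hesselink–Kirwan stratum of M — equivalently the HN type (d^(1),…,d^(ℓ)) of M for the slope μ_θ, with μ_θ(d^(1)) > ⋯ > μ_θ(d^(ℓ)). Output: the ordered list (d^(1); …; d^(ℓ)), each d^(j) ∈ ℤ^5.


Barcode: M ≅ I[1,1]^3, I[1,5], I[3,5], I[5,5]^2. HN layers by μ_θ (3 steps, strictly decreasing):
  μ^(1)=6; μ^(2)=-7; μ^(3)=-27/2

((0, 0, 2, 2, 4); (3, 0, 0, 0, 0); (1, 1, 0, 0, 0))


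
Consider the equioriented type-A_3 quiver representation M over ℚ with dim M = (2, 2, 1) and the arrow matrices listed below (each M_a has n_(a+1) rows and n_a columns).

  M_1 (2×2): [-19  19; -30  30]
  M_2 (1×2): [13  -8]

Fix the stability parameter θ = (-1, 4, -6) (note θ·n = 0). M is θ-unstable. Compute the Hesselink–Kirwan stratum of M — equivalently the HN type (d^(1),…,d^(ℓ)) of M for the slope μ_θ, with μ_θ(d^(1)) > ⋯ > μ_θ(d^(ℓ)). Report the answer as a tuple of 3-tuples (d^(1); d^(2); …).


Barcode: M ≅ I[1,1], I[1,3], I[2,2]. HN layers by μ_θ (2 steps, strictly decreasing):
  μ^(1)=4; μ^(2)=-1

((0, 1, 0); (2, 1, 1))


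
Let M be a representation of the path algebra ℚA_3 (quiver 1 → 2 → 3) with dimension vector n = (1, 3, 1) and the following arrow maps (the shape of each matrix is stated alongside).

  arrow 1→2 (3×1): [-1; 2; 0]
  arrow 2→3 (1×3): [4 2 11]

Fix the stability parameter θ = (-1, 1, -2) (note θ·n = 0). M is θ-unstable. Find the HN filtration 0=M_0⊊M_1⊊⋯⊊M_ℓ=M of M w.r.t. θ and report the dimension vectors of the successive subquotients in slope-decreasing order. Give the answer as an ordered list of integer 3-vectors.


Interval decomposition of M: I[1,2], I[2,2], I[2,3].
HN type (ℓ=3): μ^(1)=1; μ^(2)=-1/2; μ^(3)=-1

((0, 2, 0); (0, 1, 1); (1, 0, 0))
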